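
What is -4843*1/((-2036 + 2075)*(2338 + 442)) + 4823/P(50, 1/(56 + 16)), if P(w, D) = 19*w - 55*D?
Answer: 7463700137/1481992980 ≈ 5.0363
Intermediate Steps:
P(w, D) = -55*D + 19*w
-4843*1/((-2036 + 2075)*(2338 + 442)) + 4823/P(50, 1/(56 + 16)) = -4843*1/((-2036 + 2075)*(2338 + 442)) + 4823/(-55/(56 + 16) + 19*50) = -4843/(2780*39) + 4823/(-55/72 + 950) = -4843/108420 + 4823/(-55*1/72 + 950) = -4843*1/108420 + 4823/(-55/72 + 950) = -4843/108420 + 4823/(68345/72) = -4843/108420 + 4823*(72/68345) = -4843/108420 + 347256/68345 = 7463700137/1481992980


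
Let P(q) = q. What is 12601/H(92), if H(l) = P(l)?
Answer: 12601/92 ≈ 136.97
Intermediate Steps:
H(l) = l
12601/H(92) = 12601/92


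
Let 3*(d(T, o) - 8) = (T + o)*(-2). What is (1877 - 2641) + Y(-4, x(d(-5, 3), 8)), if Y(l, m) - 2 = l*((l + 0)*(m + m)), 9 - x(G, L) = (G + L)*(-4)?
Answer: 5234/3 ≈ 1744.7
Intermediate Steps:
d(T, o) = 8 - 2*T/3 - 2*o/3 (d(T, o) = 8 + ((T + o)*(-2))/3 = 8 + (-2*T - 2*o)/3 = 8 + (-2*T/3 - 2*o/3) = 8 - 2*T/3 - 2*o/3)
x(G, L) = 9 + 4*G + 4*L (x(G, L) = 9 - (G + L)*(-4) = 9 - (-4*G - 4*L) = 9 + (4*G + 4*L) = 9 + 4*G + 4*L)
Y(l, m) = 2 + 2*m*l² (Y(l, m) = 2 + l*((l + 0)*(m + m)) = 2 + l*(l*(2*m)) = 2 + l*(2*l*m) = 2 + 2*m*l²)
(1877 - 2641) + Y(-4, x(d(-5, 3), 8)) = (1877 - 2641) + (2 + 2*(9 + 4*(8 - ⅔*(-5) - ⅔*3) + 4*8)*(-4)²) = -764 + (2 + 2*(9 + 4*(8 + 10/3 - 2) + 32)*16) = -764 + (2 + 2*(9 + 4*(28/3) + 32)*16) = -764 + (2 + 2*(9 + 112/3 + 32)*16) = -764 + (2 + 2*(235/3)*16) = -764 + (2 + 7520/3) = -764 + 7526/3 = 5234/3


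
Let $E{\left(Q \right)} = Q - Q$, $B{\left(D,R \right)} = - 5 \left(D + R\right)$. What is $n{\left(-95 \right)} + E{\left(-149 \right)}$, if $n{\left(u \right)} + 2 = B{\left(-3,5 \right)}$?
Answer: $-12$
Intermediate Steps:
$B{\left(D,R \right)} = - 5 D - 5 R$
$E{\left(Q \right)} = 0$
$n{\left(u \right)} = -12$ ($n{\left(u \right)} = -2 - 10 = -12$)
$n{\left(-95 \right)} + E{\left(-149 \right)} = -12 + 0 = -12$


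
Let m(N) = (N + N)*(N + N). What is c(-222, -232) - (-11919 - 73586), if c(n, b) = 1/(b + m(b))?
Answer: 18389047321/215064 ≈ 85505.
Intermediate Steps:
m(N) = 4*N**2 (m(N) = (2*N)*(2*N) = 4*N**2)
c(n, b) = 1/(b + 4*b**2)
c(-222, -232) - (-11919 - 73586) = 1/((-232)*(1 + 4*(-232))) - (-11919 - 73586) = -1/(232*(1 - 928)) - 1*(-85505) = -1/232/(-927) + 85505 = -1/232*(-1/927) + 85505 = 1/215064 + 85505 = 18389047321/215064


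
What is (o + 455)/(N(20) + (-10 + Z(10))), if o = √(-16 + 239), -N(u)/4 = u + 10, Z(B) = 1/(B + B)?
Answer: -9100/2599 - 20*√223/2599 ≈ -3.6163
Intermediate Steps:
Z(B) = 1/(2*B)
N(u) = -40 - 4*u (N(u) = -4*(u + 10) = -4*(10 + u) = -40 - 4*u)
o = √223 ≈ 14.933
(o + 455)/(N(20) + (-10 + Z(10))) = (√223 + 455)/((-40 - 4*20) + (-10 + (½)/10)) = (455 + √223)/((-40 - 80) + (-10 + (½)*(⅒))) = (455 + √223)/(-120 + (-10 + 1/20)) = (455 + √223)/(-120 - 199/20) = (455 + √223)/(-2599/20) = (455 + √223)*(-20/2599) = -9100/2599 - 20*√223/2599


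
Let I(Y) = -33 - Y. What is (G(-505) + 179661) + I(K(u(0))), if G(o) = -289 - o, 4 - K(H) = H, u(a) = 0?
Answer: 179840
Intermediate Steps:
K(H) = 4 - H
(G(-505) + 179661) + I(K(u(0))) = ((-289 - 1*(-505)) + 179661) + (-33 - (4 - 1*0)) = ((-289 + 505) + 179661) + (-33 - (4 + 0)) = (216 + 179661) + (-33 - 1*4) = 179877 + (-33 - 4) = 179877 - 37 = 179840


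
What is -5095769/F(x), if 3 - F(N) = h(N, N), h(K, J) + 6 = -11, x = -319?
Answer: -5095769/20 ≈ -2.5479e+5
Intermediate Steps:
h(K, J) = -17 (h(K, J) = -6 - 11 = -17)
F(N) = 20 (F(N) = 3 - 1*(-17) = 3 + 17 = 20)
-5095769/F(x) = -5095769/20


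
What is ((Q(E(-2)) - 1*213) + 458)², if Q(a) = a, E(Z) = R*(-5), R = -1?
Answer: 62500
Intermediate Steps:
E(Z) = 5 (E(Z) = -1*(-5) = 5)
((Q(E(-2)) - 1*213) + 458)² = ((5 - 1*213) + 458)² = ((5 - 213) + 458)² = (-208 + 458)² = 250² = 62500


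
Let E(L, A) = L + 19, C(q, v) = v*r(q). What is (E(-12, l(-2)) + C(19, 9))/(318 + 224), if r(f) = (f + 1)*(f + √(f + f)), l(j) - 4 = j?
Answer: 3427/542 + 90*√38/271 ≈ 8.3701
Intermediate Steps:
l(j) = 4 + j
r(f) = (1 + f)*(f + √2*√f) (r(f) = (1 + f)*(f + √(2*f)) = (1 + f)*(f + √2*√f))
C(q, v) = v*(q + q² + √2*√q + √2*q^(3/2))
E(L, A) = 19 + L
(E(-12, l(-2)) + C(19, 9))/(318 + 224) = ((19 - 12) + 9*(19 + 19² + √2*√19 + √2*19^(3/2)))/(318 + 224) = (7 + 9*(19 + 361 + √38 + √2*(19*√19)))/542 = (7 + 9*(19 + 361 + √38 + 19*√38))*(1/542) = (7 + 9*(380 + 20*√38))*(1/542) = (7 + (3420 + 180*√38))*(1/542) = (3427 + 180*√38)*(1/542) = 3427/542 + 90*√38/271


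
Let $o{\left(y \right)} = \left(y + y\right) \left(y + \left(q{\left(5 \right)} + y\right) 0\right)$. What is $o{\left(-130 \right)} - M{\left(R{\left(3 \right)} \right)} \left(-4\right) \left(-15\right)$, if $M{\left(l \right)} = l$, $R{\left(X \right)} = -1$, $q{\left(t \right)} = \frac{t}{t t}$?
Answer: $33860$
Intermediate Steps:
$q{\left(t \right)} = \frac{1}{t}$ ($q{\left(t \right)} = \frac{t}{t^{2}} = \frac{1}{t}$)
$o{\left(y \right)} = 2 y^{2}$ ($o{\left(y \right)} = \left(y + y\right) \left(y + \left(\frac{1}{5} + y\right) 0\right) = 2 y \left(y + \left(\frac{1}{5} + y\right) 0\right) = 2 y \left(y + 0\right) = 2 y y = 2 y^{2}$)
$o{\left(-130 \right)} - M{\left(R{\left(3 \right)} \right)} \left(-4\right) \left(-15\right) = 2 \left(-130\right)^{2} - \left(-1\right) \left(-4\right) \left(-15\right) = 2 \cdot 16900 - 4 \left(-15\right) = 33800 - -60 = 33800 + 60 = 33860$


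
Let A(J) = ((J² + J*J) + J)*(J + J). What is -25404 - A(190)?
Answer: -27533604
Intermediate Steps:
A(J) = 2*J*(J + 2*J²) (A(J) = ((J² + J²) + J)*(2*J) = (2*J² + J)*(2*J) = (J + 2*J²)*(2*J) = 2*J*(J + 2*J²))
-25404 - A(190) = -25404 - 190²*(2 + 4*190) = -25404 - 36100*(2 + 760) = -25404 - 36100*762 = -25404 - 1*27508200 = -25404 - 27508200 = -27533604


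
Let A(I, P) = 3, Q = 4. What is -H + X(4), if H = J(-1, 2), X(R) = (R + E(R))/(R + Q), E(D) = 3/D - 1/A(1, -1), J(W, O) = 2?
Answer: -139/96 ≈ -1.4479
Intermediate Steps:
E(D) = -⅓ + 3/D (E(D) = 3/D - 1/3 = 3/D - 1*⅓ = 3/D - ⅓ = -⅓ + 3/D)
X(R) = (R + (9 - R)/(3*R))/(4 + R) (X(R) = (R + (9 - R)/(3*R))/(R + 4) = (R + (9 - R)/(3*R))/(4 + R))
H = 2
-H + X(4) = -1*2 + (3 + 4² - ⅓*4)/(4*(4 + 4)) = -2 + (¼)*(3 + 16 - 4/3)/8 = -2 + (¼)*(⅛)*(53/3) = -2 + 53/96 = -139/96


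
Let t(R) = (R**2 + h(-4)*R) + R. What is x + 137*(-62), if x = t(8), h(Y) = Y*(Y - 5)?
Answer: -8134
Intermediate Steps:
h(Y) = Y*(-5 + Y)
t(R) = R**2 + 37*R (t(R) = (R**2 + (-4*(-5 - 4))*R) + R = (R**2 + (-4*(-9))*R) + R = (R**2 + 36*R) + R = R**2 + 37*R)
x = 360 (x = 8*(37 + 8) = 8*45 = 360)
x + 137*(-62) = 360 + 137*(-62) = 360 - 8494 = -8134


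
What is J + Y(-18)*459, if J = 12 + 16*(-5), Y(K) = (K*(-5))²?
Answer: 3717832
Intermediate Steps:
Y(K) = 25*K² (Y(K) = (-5*K)² = 25*K²)
J = -68 (J = 12 - 80 = -68)
J + Y(-18)*459 = -68 + (25*(-18)²)*459 = -68 + (25*324)*459 = -68 + 8100*459 = -68 + 3717900 = 3717832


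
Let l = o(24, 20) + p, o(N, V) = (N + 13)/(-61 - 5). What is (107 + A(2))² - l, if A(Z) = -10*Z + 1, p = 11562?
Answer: -251951/66 ≈ -3817.4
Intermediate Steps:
A(Z) = 1 - 10*Z
o(N, V) = -13/66 - N/66 (o(N, V) = (13 + N)/(-66) = (13 + N)*(-1/66) = -13/66 - N/66)
l = 763055/66 (l = (-13/66 - 1/66*24) + 11562 = (-13/66 - 4/11) + 11562 = -37/66 + 11562 = 763055/66 ≈ 11561.)
(107 + A(2))² - l = (107 + (1 - 10*2))² - 1*763055/66 = (107 + (1 - 20))² - 763055/66 = (107 - 19)² - 763055/66 = 88² - 763055/66 = 7744 - 763055/66 = -251951/66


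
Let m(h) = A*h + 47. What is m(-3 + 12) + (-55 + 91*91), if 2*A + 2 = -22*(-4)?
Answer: 8660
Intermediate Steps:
A = 43 (A = -1 + (-22*(-4))/2 = -1 + (½)*88 = -1 + 44 = 43)
m(h) = 47 + 43*h (m(h) = 43*h + 47 = 47 + 43*h)
m(-3 + 12) + (-55 + 91*91) = (47 + 43*(-3 + 12)) + (-55 + 91*91) = (47 + 43*9) + (-55 + 8281) = (47 + 387) + 8226 = 434 + 8226 = 8660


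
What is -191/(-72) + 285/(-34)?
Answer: -7013/1224 ≈ -5.7296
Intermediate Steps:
-191/(-72) + 285/(-34) = -191*(-1/72) + 285*(-1/34) = 191/72 - 285/34 = -7013/1224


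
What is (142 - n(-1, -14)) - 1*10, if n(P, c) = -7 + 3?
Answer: 136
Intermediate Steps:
n(P, c) = -4
(142 - n(-1, -14)) - 1*10 = (142 - 1*(-4)) - 1*10 = (142 + 4) - 10 = 146 - 10 = 136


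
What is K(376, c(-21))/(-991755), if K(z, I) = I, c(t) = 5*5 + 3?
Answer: -28/991755 ≈ -2.8233e-5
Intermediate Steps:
c(t) = 28 (c(t) = 25 + 3 = 28)
K(376, c(-21))/(-991755) = 28/(-991755) = 28*(-1/991755) = -28/991755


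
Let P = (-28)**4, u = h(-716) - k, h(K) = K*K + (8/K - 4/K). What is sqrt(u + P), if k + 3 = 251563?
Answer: sqrt(28059969653)/179 ≈ 935.82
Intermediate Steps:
k = 251560 (k = -3 + 251563 = 251560)
h(K) = K**2 + 4/K
u = 46736183/179 (u = (4 + (-716)**3)/(-716) - 1*251560 = -(4 - 367061696)/716 - 251560 = -1/716*(-367061692) - 251560 = 91765423/179 - 251560 = 46736183/179 ≈ 2.6110e+5)
P = 614656
sqrt(u + P) = sqrt(46736183/179 + 614656) = sqrt(156759607/179) = sqrt(28059969653)/179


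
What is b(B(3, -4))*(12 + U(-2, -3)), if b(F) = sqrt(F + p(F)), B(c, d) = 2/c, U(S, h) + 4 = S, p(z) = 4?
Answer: 2*sqrt(42) ≈ 12.961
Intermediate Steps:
U(S, h) = -4 + S
b(F) = sqrt(4 + F) (b(F) = sqrt(F + 4) = sqrt(4 + F))
b(B(3, -4))*(12 + U(-2, -3)) = sqrt(4 + 2/3)*(12 + (-4 - 2)) = sqrt(4 + 2*(1/3))*(12 - 6) = sqrt(4 + 2/3)*6 = sqrt(14/3)*6 = (sqrt(42)/3)*6 = 2*sqrt(42)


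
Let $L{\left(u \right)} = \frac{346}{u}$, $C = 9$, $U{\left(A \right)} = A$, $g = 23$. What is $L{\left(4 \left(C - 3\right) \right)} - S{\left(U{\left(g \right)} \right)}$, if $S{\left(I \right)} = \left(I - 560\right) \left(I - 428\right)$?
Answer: $- \frac{2609647}{12} \approx -2.1747 \cdot 10^{5}$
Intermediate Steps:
$S{\left(I \right)} = \left(-560 + I\right) \left(-428 + I\right)$
$L{\left(4 \left(C - 3\right) \right)} - S{\left(U{\left(g \right)} \right)} = \frac{346}{4 \left(9 - 3\right)} - \left(239680 + 23^{2} - 22724\right) = \frac{346}{4 \cdot 6} - \left(239680 + 529 - 22724\right) = \frac{346}{24} - 217485 = 346 \cdot \frac{1}{24} - 217485 = \frac{173}{12} - 217485 = - \frac{2609647}{12}$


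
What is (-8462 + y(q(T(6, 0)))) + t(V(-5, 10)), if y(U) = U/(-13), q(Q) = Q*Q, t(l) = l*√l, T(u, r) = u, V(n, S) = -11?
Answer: -110042/13 - 11*I*√11 ≈ -8464.8 - 36.483*I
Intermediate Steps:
t(l) = l^(3/2)
q(Q) = Q²
y(U) = -U/13 (y(U) = U*(-1/13) = -U/13)
(-8462 + y(q(T(6, 0)))) + t(V(-5, 10)) = (-8462 - 1/13*6²) + (-11)^(3/2) = (-8462 - 1/13*36) - 11*I*√11 = (-8462 - 36/13) - 11*I*√11 = -110042/13 - 11*I*√11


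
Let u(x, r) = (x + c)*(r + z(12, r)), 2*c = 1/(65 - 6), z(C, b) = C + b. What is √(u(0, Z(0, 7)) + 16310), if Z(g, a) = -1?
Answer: √56775405/59 ≈ 127.71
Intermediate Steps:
c = 1/118 (c = 1/(2*(65 - 6)) = (½)/59 = (½)*(1/59) = 1/118 ≈ 0.0084746)
u(x, r) = (12 + 2*r)*(1/118 + x) (u(x, r) = (x + 1/118)*(r + (12 + r)) = (1/118 + x)*(12 + 2*r) = (12 + 2*r)*(1/118 + x))
√(u(0, Z(0, 7)) + 16310) = √((6/59 + 12*0 + (1/59)*(-1) + 2*(-1)*0) + 16310) = √((6/59 + 0 - 1/59 + 0) + 16310) = √(5/59 + 16310) = √(962295/59) = √56775405/59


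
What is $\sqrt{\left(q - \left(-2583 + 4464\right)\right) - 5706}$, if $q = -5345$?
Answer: $2 i \sqrt{3233} \approx 113.72 i$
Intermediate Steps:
$\sqrt{\left(q - \left(-2583 + 4464\right)\right) - 5706} = \sqrt{\left(-5345 - \left(-2583 + 4464\right)\right) - 5706} = \sqrt{\left(-5345 - 1881\right) - 5706} = \sqrt{-7226 - 5706} = \sqrt{-12932} = 2 i \sqrt{3233}$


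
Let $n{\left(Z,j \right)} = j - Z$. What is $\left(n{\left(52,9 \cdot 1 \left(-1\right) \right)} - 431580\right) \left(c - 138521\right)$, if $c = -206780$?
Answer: $149046068941$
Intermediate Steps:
$\left(n{\left(52,9 \cdot 1 \left(-1\right) \right)} - 431580\right) \left(c - 138521\right) = \left(\left(9 \cdot 1 \left(-1\right) - 52\right) - 431580\right) \left(-206780 - 138521\right) = \left(\left(9 \left(-1\right) - 52\right) - 431580\right) \left(-345301\right) = \left(\left(-9 - 52\right) - 431580\right) \left(-345301\right) = \left(-61 - 431580\right) \left(-345301\right) = \left(-431641\right) \left(-345301\right) = 149046068941$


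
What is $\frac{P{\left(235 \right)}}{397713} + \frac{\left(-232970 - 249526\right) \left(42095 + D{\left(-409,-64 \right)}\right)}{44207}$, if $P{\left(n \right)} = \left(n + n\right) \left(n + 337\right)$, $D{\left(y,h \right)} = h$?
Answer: $- \frac{8065523987487208}{17581698591} \approx -4.5875 \cdot 10^{5}$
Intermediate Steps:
$P{\left(n \right)} = 2 n \left(337 + n\right)$
$\frac{P{\left(235 \right)}}{397713} + \frac{\left(-232970 - 249526\right) \left(42095 + D{\left(-409,-64 \right)}\right)}{44207} = \frac{2 \cdot 235 \left(337 + 235\right)}{397713} + \frac{\left(-232970 - 249526\right) \left(42095 - 64\right)}{44207} = 2 \cdot 235 \cdot 572 \cdot \frac{1}{397713} + \left(-482496\right) 42031 \cdot \frac{1}{44207} = 268840 \cdot \frac{1}{397713} - \frac{20279789376}{44207} = \frac{268840}{397713} - \frac{20279789376}{44207} = - \frac{8065523987487208}{17581698591}$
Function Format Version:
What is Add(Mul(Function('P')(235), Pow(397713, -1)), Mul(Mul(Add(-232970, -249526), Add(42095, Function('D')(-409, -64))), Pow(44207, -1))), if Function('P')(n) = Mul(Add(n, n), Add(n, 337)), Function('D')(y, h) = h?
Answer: Rational(-8065523987487208, 17581698591) ≈ -4.5875e+5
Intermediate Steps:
Function('P')(n) = Mul(2, n, Add(337, n)) (Function('P')(n) = Mul(Mul(2, n), Add(337, n)) = Mul(2, n, Add(337, n)))
Add(Mul(Function('P')(235), Pow(397713, -1)), Mul(Mul(Add(-232970, -249526), Add(42095, Function('D')(-409, -64))), Pow(44207, -1))) = Add(Mul(Mul(2, 235, Add(337, 235)), Pow(397713, -1)), Mul(Mul(Add(-232970, -249526), Add(42095, -64)), Pow(44207, -1))) = Add(Mul(Mul(2, 235, 572), Rational(1, 397713)), Mul(Mul(-482496, 42031), Rational(1, 44207))) = Add(Mul(268840, Rational(1, 397713)), Mul(-20279789376, Rational(1, 44207))) = Add(Rational(268840, 397713), Rational(-20279789376, 44207)) = Rational(-8065523987487208, 17581698591)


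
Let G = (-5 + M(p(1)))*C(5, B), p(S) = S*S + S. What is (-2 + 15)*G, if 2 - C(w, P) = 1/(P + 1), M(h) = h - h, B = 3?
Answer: -455/4 ≈ -113.75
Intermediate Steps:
p(S) = S + S² (p(S) = S² + S = S + S²)
M(h) = 0
C(w, P) = 2 - 1/(1 + P) (C(w, P) = 2 - 1/(P + 1) = 2 - 1/(1 + P))
G = -35/4 (G = (-5 + 0)*((1 + 2*3)/(1 + 3)) = -5*(1 + 6)/4 = -5*7/4 = -35/4 ≈ -8.7500)
(-2 + 15)*G = (-2 + 15)*(-35/4) = 13*(-35/4) = -455/4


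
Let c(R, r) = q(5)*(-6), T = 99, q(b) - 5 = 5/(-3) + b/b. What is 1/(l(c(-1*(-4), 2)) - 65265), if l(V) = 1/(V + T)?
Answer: -73/4764344 ≈ -1.5322e-5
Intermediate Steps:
q(b) = 13/3 (q(b) = 5 + (5/(-3) + b/b) = 5 + (5*(-⅓) + 1) = 5 + (-5/3 + 1) = 5 - ⅔ = 13/3)
c(R, r) = -26 (c(R, r) = (13/3)*(-6) = -26)
l(V) = 1/(99 + V) (l(V) = 1/(V + 99) = 1/(99 + V))
1/(l(c(-1*(-4), 2)) - 65265) = 1/(1/(99 - 26) - 65265) = 1/(1/73 - 65265) = 1/(-4764344/73) = -73/4764344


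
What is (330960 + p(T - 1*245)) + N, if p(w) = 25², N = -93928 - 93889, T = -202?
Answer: 143768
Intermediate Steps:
N = -187817
p(w) = 625
(330960 + p(T - 1*245)) + N = (330960 + 625) - 187817 = 331585 - 187817 = 143768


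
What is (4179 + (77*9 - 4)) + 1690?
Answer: 6558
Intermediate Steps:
(4179 + (77*9 - 4)) + 1690 = (4179 + (693 - 4)) + 1690 = (4179 + 689) + 1690 = 4868 + 1690 = 6558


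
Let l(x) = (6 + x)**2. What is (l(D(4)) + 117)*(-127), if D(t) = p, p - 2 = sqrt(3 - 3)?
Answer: -22987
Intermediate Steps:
p = 2 (p = 2 + sqrt(3 - 3) = 2 + sqrt(0) = 2 + 0 = 2)
D(t) = 2
(l(D(4)) + 117)*(-127) = ((6 + 2)**2 + 117)*(-127) = (8**2 + 117)*(-127) = (64 + 117)*(-127) = 181*(-127) = -22987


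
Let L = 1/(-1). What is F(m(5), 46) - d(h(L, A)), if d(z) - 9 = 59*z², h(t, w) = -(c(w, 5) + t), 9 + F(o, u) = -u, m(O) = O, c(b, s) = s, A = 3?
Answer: -1008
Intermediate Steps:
F(o, u) = -9 - u
L = -1
h(t, w) = -5 - t (h(t, w) = -(5 + t) = -5 - t)
d(z) = 9 + 59*z²
F(m(5), 46) - d(h(L, A)) = (-9 - 1*46) - (9 + 59*(-5 - 1*(-1))²) = (-9 - 46) - (9 + 59*(-5 + 1)²) = -55 - (9 + 59*(-4)²) = -55 - (9 + 59*16) = -55 - (9 + 944) = -55 - 1*953 = -55 - 953 = -1008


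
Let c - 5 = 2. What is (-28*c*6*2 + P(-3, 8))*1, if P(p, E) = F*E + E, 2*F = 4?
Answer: -2328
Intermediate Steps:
F = 2 (F = (½)*4 = 2)
P(p, E) = 3*E (P(p, E) = 2*E + E = 3*E)
c = 7 (c = 5 + 2 = 7)
(-28*c*6*2 + P(-3, 8))*1 = (-28*7*6*2 + 3*8)*1 = (-1176*2 + 24)*1 = (-28*84 + 24)*1 = (-2352 + 24)*1 = -2328*1 = -2328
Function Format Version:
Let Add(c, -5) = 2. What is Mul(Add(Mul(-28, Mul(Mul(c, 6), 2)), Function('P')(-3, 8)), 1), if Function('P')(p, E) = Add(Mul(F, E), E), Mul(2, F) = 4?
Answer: -2328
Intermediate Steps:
F = 2 (F = Mul(Rational(1, 2), 4) = 2)
Function('P')(p, E) = Mul(3, E) (Function('P')(p, E) = Add(Mul(2, E), E) = Mul(3, E))
c = 7 (c = Add(5, 2) = 7)
Mul(Add(Mul(-28, Mul(Mul(c, 6), 2)), Function('P')(-3, 8)), 1) = Mul(Add(Mul(-28, Mul(Mul(7, 6), 2)), Mul(3, 8)), 1) = Mul(Add(Mul(-28, Mul(42, 2)), 24), 1) = Mul(Add(Mul(-28, 84), 24), 1) = Mul(Add(-2352, 24), 1) = Mul(-2328, 1) = -2328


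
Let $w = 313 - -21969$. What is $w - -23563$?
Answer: $45845$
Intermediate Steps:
$w = 22282$ ($w = 313 + 21969 = 22282$)
$w - -23563 = 22282 - -23563 = 22282 + 23563 = 45845$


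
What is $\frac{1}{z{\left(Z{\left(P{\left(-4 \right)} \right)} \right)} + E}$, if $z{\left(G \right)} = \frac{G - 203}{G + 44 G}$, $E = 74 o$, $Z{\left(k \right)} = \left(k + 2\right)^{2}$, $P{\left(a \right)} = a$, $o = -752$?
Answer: $- \frac{180}{10016839} \approx -1.797 \cdot 10^{-5}$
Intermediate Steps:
$Z{\left(k \right)} = \left(2 + k\right)^{2}$
$E = -55648$ ($E = 74 \left(-752\right) = -55648$)
$z{\left(G \right)} = \frac{-203 + G}{45 G}$
$\frac{1}{z{\left(Z{\left(P{\left(-4 \right)} \right)} \right)} + E} = \frac{1}{\frac{-203 + \left(2 - 4\right)^{2}}{45 \left(2 - 4\right)^{2}} - 55648} = \frac{1}{\frac{-203 + \left(-2\right)^{2}}{45 \left(-2\right)^{2}} - 55648} = \frac{1}{\frac{-203 + 4}{45 \cdot 4} - 55648} = \frac{1}{\frac{1}{45} \cdot \frac{1}{4} \left(-199\right) - 55648} = \frac{1}{- \frac{199}{180} - 55648} = \frac{1}{- \frac{10016839}{180}} = - \frac{180}{10016839}$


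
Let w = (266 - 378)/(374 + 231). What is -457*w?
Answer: 51184/605 ≈ 84.602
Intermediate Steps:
w = -112/605 ≈ -0.18512
-457*w = -457*(-112/605) = 51184/605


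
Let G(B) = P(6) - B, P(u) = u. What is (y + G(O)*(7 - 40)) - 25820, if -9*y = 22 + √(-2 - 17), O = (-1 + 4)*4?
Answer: -230620/9 - I*√19/9 ≈ -25624.0 - 0.48432*I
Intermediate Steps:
O = 12 (O = 3*4 = 12)
G(B) = 6 - B
y = -22/9 - I*√19/9 (y = -(22 + √(-2 - 17))/9 = -(22 + √(-19))/9 = -(22 + I*√19)/9 = -22/9 - I*√19/9 ≈ -2.4444 - 0.48432*I)
(y + G(O)*(7 - 40)) - 25820 = ((-22/9 - I*√19/9) + (6 - 1*12)*(7 - 40)) - 25820 = ((-22/9 - I*√19/9) + (6 - 12)*(-33)) - 25820 = ((-22/9 - I*√19/9) - 6*(-33)) - 25820 = ((-22/9 - I*√19/9) + 198) - 25820 = (1760/9 - I*√19/9) - 25820 = -230620/9 - I*√19/9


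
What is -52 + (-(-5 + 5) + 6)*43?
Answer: 206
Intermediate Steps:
-52 + (-(-5 + 5) + 6)*43 = -52 + (-1*0 + 6)*43 = -52 + (0 + 6)*43 = -52 + 6*43 = -52 + 258 = 206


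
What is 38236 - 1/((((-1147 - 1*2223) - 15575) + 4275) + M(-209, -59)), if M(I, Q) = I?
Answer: 568913445/14879 ≈ 38236.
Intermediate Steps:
38236 - 1/((((-1147 - 1*2223) - 15575) + 4275) + M(-209, -59)) = 38236 - 1/((((-1147 - 1*2223) - 15575) + 4275) - 209) = 38236 - 1/((((-1147 - 2223) - 15575) + 4275) - 209) = 38236 - 1/(((-3370 - 15575) + 4275) - 209) = 38236 - 1/((-18945 + 4275) - 209) = 38236 - 1/(-14670 - 209) = 38236 - 1/(-14879) = 38236 - 1*(-1/14879) = 38236 + 1/14879 = 568913445/14879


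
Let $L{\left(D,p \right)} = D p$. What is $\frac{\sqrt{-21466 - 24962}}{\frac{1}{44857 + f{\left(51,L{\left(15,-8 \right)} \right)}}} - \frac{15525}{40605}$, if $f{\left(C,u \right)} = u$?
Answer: $- \frac{1035}{2707} + 89474 i \sqrt{11607} \approx -0.38234 + 9.6396 \cdot 10^{6} i$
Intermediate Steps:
$\frac{\sqrt{-21466 - 24962}}{\frac{1}{44857 + f{\left(51,L{\left(15,-8 \right)} \right)}}} - \frac{15525}{40605} = \frac{\sqrt{-21466 - 24962}}{\frac{1}{44857 + 15 \left(-8\right)}} - \frac{15525}{40605} = \frac{\sqrt{-46428}}{\frac{1}{44857 - 120}} - \frac{1035}{2707} = \frac{2 i \sqrt{11607}}{\frac{1}{44737}} - \frac{1035}{2707} = 2 i \sqrt{11607} \frac{1}{\frac{1}{44737}} - \frac{1035}{2707} = 2 i \sqrt{11607} \cdot 44737 - \frac{1035}{2707} = 89474 i \sqrt{11607} - \frac{1035}{2707} = - \frac{1035}{2707} + 89474 i \sqrt{11607}$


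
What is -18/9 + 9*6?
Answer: 52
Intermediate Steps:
-18/9 + 9*6 = (⅑)*(-18) + 54 = -2 + 54 = 52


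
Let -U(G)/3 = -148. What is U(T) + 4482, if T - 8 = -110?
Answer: 4926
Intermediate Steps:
T = -102 (T = 8 - 110 = -102)
U(G) = 444 (U(G) = -3*(-148) = 444)
U(T) + 4482 = 444 + 4482 = 4926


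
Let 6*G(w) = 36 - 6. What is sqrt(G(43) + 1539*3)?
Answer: sqrt(4622) ≈ 67.985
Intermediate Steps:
G(w) = 5 (G(w) = (36 - 6)/6 = (1/6)*30 = 5)
sqrt(G(43) + 1539*3) = sqrt(5 + 1539*3) = sqrt(5 + 4617) = sqrt(4622)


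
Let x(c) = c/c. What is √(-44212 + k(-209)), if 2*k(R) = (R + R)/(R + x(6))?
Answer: I*√119546531/52 ≈ 210.26*I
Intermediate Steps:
x(c) = 1
k(R) = R/(1 + R) (k(R) = ((R + R)/(R + 1))/2 = ((2*R)/(1 + R))/2 = (2*R/(1 + R))/2 = R/(1 + R))
√(-44212 + k(-209)) = √(-44212 - 209/(1 - 209)) = √(-44212 - 209/(-208)) = √(-44212 - 209*(-1/208)) = √(-44212 + 209/208) = √(-9195887/208) = I*√119546531/52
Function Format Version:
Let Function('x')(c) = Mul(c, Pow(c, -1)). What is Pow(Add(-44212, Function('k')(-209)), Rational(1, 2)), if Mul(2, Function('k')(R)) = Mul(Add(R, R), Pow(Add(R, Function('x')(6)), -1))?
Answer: Mul(Rational(1, 52), I, Pow(119546531, Rational(1, 2))) ≈ Mul(210.26, I)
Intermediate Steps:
Function('x')(c) = 1
Function('k')(R) = Mul(R, Pow(Add(1, R), -1)) (Function('k')(R) = Mul(Rational(1, 2), Mul(Add(R, R), Pow(Add(R, 1), -1))) = Mul(Rational(1, 2), Mul(Mul(2, R), Pow(Add(1, R), -1))) = Mul(Rational(1, 2), Mul(2, R, Pow(Add(1, R), -1))) = Mul(R, Pow(Add(1, R), -1)))
Pow(Add(-44212, Function('k')(-209)), Rational(1, 2)) = Pow(Add(-44212, Mul(-209, Pow(Add(1, -209), -1))), Rational(1, 2)) = Pow(Add(-44212, Mul(-209, Pow(-208, -1))), Rational(1, 2)) = Pow(Add(-44212, Mul(-209, Rational(-1, 208))), Rational(1, 2)) = Pow(Add(-44212, Rational(209, 208)), Rational(1, 2)) = Pow(Rational(-9195887, 208), Rational(1, 2)) = Mul(Rational(1, 52), I, Pow(119546531, Rational(1, 2)))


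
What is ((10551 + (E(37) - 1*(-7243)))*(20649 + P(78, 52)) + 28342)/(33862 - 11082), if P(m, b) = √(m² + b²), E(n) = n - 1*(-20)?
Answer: 368633641/22780 + 232063*√13/11390 ≈ 16256.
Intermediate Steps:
E(n) = 20 + n (E(n) = n + 20 = 20 + n)
P(m, b) = √(b² + m²)
((10551 + (E(37) - 1*(-7243)))*(20649 + P(78, 52)) + 28342)/(33862 - 11082) = ((10551 + ((20 + 37) - 1*(-7243)))*(20649 + √(52² + 78²)) + 28342)/(33862 - 11082) = ((10551 + (57 + 7243))*(20649 + √(2704 + 6084)) + 28342)/22780 = ((10551 + 7300)*(20649 + √8788) + 28342)*(1/22780) = (17851*(20649 + 26*√13) + 28342)*(1/22780) = ((368605299 + 464126*√13) + 28342)*(1/22780) = (368633641 + 464126*√13)*(1/22780) = 368633641/22780 + 232063*√13/11390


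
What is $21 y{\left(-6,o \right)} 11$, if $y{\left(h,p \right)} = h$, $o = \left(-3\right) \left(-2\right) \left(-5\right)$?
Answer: $-1386$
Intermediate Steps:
$o = -30$ ($o = 6 \left(-5\right) = -30$)
$21 y{\left(-6,o \right)} 11 = 21 \left(-6\right) 11 = \left(-126\right) 11 = -1386$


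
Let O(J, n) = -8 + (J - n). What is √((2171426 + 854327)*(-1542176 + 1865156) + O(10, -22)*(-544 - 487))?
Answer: 2*√244314419799 ≈ 9.8856e+5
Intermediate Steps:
O(J, n) = -8 + J - n
√((2171426 + 854327)*(-1542176 + 1865156) + O(10, -22)*(-544 - 487)) = √((2171426 + 854327)*(-1542176 + 1865156) + (-8 + 10 - 1*(-22))*(-544 - 487)) = √(3025753*322980 + (-8 + 10 + 22)*(-1031)) = √(977257703940 + 24*(-1031)) = √(977257703940 - 24744) = √977257679196 = 2*√244314419799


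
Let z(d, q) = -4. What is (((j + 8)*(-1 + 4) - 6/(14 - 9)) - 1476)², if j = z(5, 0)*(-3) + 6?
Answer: 48944016/25 ≈ 1.9578e+6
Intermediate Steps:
j = 18 (j = -4*(-3) + 6 = 12 + 6 = 18)
(((j + 8)*(-1 + 4) - 6/(14 - 9)) - 1476)² = (((18 + 8)*(-1 + 4) - 6/(14 - 9)) - 1476)² = ((26*3 - 6/5) - 1476)² = ((78 + (⅕)*(-6)) - 1476)² = ((78 - 6/5) - 1476)² = (384/5 - 1476)² = (-6996/5)² = 48944016/25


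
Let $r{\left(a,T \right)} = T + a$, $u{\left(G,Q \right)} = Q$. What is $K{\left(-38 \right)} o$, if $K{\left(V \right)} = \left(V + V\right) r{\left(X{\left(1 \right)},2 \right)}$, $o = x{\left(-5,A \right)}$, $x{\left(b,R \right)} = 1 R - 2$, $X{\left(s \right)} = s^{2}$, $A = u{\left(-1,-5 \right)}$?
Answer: $1596$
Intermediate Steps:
$A = -5$
$x{\left(b,R \right)} = -2 + R$ ($x{\left(b,R \right)} = R - 2 = -2 + R$)
$o = -7$ ($o = -2 - 5 = -7$)
$K{\left(V \right)} = 6 V$ ($K{\left(V \right)} = \left(V + V\right) \left(2 + 1^{2}\right) = 2 V \left(2 + 1\right) = 2 V 3 = 6 V$)
$K{\left(-38 \right)} o = 6 \left(-38\right) \left(-7\right) = \left(-228\right) \left(-7\right) = 1596$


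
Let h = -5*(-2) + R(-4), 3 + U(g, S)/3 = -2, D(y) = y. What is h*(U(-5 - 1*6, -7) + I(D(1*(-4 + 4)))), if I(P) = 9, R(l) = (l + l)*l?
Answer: -252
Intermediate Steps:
U(g, S) = -15 (U(g, S) = -9 + 3*(-2) = -9 - 6 = -15)
R(l) = 2*l**2 (R(l) = (2*l)*l = 2*l**2)
h = 42 (h = -5*(-2) + 2*(-4)**2 = 10 + 2*16 = 10 + 32 = 42)
h*(U(-5 - 1*6, -7) + I(D(1*(-4 + 4)))) = 42*(-15 + 9) = 42*(-6) = -252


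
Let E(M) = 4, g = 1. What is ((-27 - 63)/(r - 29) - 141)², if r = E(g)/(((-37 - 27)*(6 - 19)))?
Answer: 691643385801/36372961 ≈ 19015.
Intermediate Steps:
r = 1/208 (r = 4/(((-37 - 27)*(6 - 19))) = 4/((-64*(-13))) = 4/832 = 4*(1/832) = 1/208 ≈ 0.0048077)
((-27 - 63)/(r - 29) - 141)² = ((-27 - 63)/(1/208 - 29) - 141)² = (-90/(-6031/208) - 141)² = (-90*(-208/6031) - 141)² = (18720/6031 - 141)² = (-831651/6031)² = 691643385801/36372961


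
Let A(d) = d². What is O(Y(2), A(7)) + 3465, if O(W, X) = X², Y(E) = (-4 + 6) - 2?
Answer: 5866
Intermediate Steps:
Y(E) = 0 (Y(E) = 2 - 2 = 0)
O(Y(2), A(7)) + 3465 = (7²)² + 3465 = 49² + 3465 = 2401 + 3465 = 5866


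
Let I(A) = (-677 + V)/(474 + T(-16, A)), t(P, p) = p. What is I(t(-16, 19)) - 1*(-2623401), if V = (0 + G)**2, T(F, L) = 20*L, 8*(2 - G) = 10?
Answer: 35846140441/13664 ≈ 2.6234e+6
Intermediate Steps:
G = 3/4 (G = 2 - 1/8*10 = 2 - 5/4 = 3/4 ≈ 0.75000)
V = 9/16 (V = (0 + 3/4)**2 = (3/4)**2 = 9/16 ≈ 0.56250)
I(A) = -10823/(16*(474 + 20*A)) (I(A) = (-677 + 9/16)/(474 + 20*A) = -10823/(16*(474 + 20*A)))
I(t(-16, 19)) - 1*(-2623401) = -10823/(7584 + 320*19) - 1*(-2623401) = -10823/(7584 + 6080) + 2623401 = -10823/13664 + 2623401 = 35846140441/13664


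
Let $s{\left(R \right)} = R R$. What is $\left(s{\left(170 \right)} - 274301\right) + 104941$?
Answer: $-140460$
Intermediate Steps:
$s{\left(R \right)} = R^{2}$
$\left(s{\left(170 \right)} - 274301\right) + 104941 = \left(170^{2} - 274301\right) + 104941 = \left(28900 - 274301\right) + 104941 = -245401 + 104941 = -140460$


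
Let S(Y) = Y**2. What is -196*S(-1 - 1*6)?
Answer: -9604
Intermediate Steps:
-196*S(-1 - 1*6) = -196*(-1 - 1*6)**2 = -196*(-1 - 6)**2 = -196*(-7)**2 = -196*49 = -9604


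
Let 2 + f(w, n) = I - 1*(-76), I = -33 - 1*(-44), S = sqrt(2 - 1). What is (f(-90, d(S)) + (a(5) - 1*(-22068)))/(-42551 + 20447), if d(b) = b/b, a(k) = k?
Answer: -1231/1228 ≈ -1.0024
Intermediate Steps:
S = 1 (S = sqrt(1) = 1)
I = 11 (I = -33 + 44 = 11)
d(b) = 1
f(w, n) = 85 (f(w, n) = -2 + (11 - 1*(-76)) = -2 + (11 + 76) = -2 + 87 = 85)
(f(-90, d(S)) + (a(5) - 1*(-22068)))/(-42551 + 20447) = (85 + (5 - 1*(-22068)))/(-42551 + 20447) = (85 + (5 + 22068))/(-22104) = (85 + 22073)*(-1/22104) = 22158*(-1/22104) = -1231/1228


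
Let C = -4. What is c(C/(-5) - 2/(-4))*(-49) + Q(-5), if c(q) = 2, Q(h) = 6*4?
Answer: -74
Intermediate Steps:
Q(h) = 24
c(C/(-5) - 2/(-4))*(-49) + Q(-5) = 2*(-49) + 24 = -98 + 24 = -74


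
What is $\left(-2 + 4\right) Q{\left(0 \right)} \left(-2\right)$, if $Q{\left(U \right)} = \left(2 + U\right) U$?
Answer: $0$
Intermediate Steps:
$Q{\left(U \right)} = U \left(2 + U\right)$
$\left(-2 + 4\right) Q{\left(0 \right)} \left(-2\right) = \left(-2 + 4\right) 0 \left(2 + 0\right) \left(-2\right) = 2 \cdot 0 \cdot 2 \left(-2\right) = 2 \cdot 0 \left(-2\right) = 0 \left(-2\right) = 0$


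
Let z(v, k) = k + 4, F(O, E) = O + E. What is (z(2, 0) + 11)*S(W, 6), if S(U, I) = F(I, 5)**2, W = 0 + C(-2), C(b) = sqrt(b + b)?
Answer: 1815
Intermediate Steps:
F(O, E) = E + O
z(v, k) = 4 + k
C(b) = sqrt(2)*sqrt(b) (C(b) = sqrt(2*b) = sqrt(2)*sqrt(b))
W = 2*I (W = 0 + sqrt(2)*sqrt(-2) = 0 + sqrt(2)*(I*sqrt(2)) = 0 + 2*I = 2*I ≈ 2.0*I)
S(U, I) = (5 + I)**2
(z(2, 0) + 11)*S(W, 6) = ((4 + 0) + 11)*(5 + 6)**2 = (4 + 11)*11**2 = 15*121 = 1815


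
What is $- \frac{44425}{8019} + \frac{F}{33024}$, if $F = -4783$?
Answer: $- \frac{501815359}{88273152} \approx -5.6848$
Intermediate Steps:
$- \frac{44425}{8019} + \frac{F}{33024} = - \frac{44425}{8019} - \frac{4783}{33024} = - \frac{501815359}{88273152}$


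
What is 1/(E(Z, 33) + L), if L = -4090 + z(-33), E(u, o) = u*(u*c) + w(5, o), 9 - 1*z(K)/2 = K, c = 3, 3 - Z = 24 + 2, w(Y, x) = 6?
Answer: -1/2413 ≈ -0.00041442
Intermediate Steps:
Z = -23 (Z = 3 - (24 + 2) = 3 - 1*26 = 3 - 26 = -23)
z(K) = 18 - 2*K
E(u, o) = 6 + 3*u² (E(u, o) = u*(u*3) + 6 = u*(3*u) + 6 = 3*u² + 6 = 6 + 3*u²)
L = -4006 (L = -4090 + (18 - 2*(-33)) = -4090 + (18 + 66) = -4090 + 84 = -4006)
1/(E(Z, 33) + L) = 1/((6 + 3*(-23)²) - 4006) = 1/((6 + 3*529) - 4006) = 1/((6 + 1587) - 4006) = 1/(1593 - 4006) = 1/(-2413) = -1/2413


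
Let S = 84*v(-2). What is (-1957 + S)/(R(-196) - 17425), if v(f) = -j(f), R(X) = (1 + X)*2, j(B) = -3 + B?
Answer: 1537/17815 ≈ 0.086276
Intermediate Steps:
R(X) = 2 + 2*X
v(f) = 3 - f (v(f) = -(-3 + f) = 3 - f)
S = 420 (S = 84*(3 - 1*(-2)) = 84*(3 + 2) = 84*5 = 420)
(-1957 + S)/(R(-196) - 17425) = (-1957 + 420)/((2 + 2*(-196)) - 17425) = -1537/((2 - 392) - 17425) = -1537/(-390 - 17425) = -1537/(-17815) = -1537*(-1/17815) = 1537/17815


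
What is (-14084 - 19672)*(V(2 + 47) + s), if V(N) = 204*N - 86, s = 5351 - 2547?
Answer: -429173784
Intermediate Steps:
s = 2804
V(N) = -86 + 204*N
(-14084 - 19672)*(V(2 + 47) + s) = (-14084 - 19672)*((-86 + 204*(2 + 47)) + 2804) = -33756*((-86 + 204*49) + 2804) = -33756*((-86 + 9996) + 2804) = -33756*(9910 + 2804) = -33756*12714 = -429173784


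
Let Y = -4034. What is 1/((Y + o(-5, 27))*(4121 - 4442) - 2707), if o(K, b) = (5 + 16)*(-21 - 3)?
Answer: 1/1453991 ≈ 6.8776e-7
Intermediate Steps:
o(K, b) = -504 (o(K, b) = 21*(-24) = -504)
1/((Y + o(-5, 27))*(4121 - 4442) - 2707) = 1/((-4034 - 504)*(4121 - 4442) - 2707) = 1/(-4538*(-321) - 2707) = 1/(1456698 - 2707) = 1/1453991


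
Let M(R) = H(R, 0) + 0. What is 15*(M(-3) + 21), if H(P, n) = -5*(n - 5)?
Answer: 690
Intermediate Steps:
H(P, n) = 25 - 5*n (H(P, n) = -5*(-5 + n) = 25 - 5*n)
M(R) = 25 (M(R) = (25 - 5*0) + 0 = (25 + 0) + 0 = 25 + 0 = 25)
15*(M(-3) + 21) = 15*(25 + 21) = 15*46 = 690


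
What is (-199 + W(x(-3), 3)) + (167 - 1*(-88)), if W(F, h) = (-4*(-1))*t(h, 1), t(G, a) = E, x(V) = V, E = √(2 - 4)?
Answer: 56 + 4*I*√2 ≈ 56.0 + 5.6569*I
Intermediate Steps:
E = I*√2 (E = √(-2) = I*√2 ≈ 1.4142*I)
t(G, a) = I*√2
W(F, h) = 4*I*√2 (W(F, h) = (-4*(-1))*(I*√2) = 4*(I*√2) = 4*I*√2)
(-199 + W(x(-3), 3)) + (167 - 1*(-88)) = (-199 + 4*I*√2) + (167 - 1*(-88)) = (-199 + 4*I*√2) + (167 + 88) = (-199 + 4*I*√2) + 255 = 56 + 4*I*√2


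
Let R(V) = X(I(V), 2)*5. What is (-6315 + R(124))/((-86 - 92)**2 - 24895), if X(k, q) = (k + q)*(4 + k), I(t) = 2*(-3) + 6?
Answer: -6275/6789 ≈ -0.92429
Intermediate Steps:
I(t) = 0 (I(t) = -6 + 6 = 0)
X(k, q) = (4 + k)*(k + q)
R(V) = 40 (R(V) = (0**2 + 4*0 + 4*2 + 0*2)*5 = (0 + 0 + 8 + 0)*5 = 8*5 = 40)
(-6315 + R(124))/((-86 - 92)**2 - 24895) = (-6315 + 40)/((-86 - 92)**2 - 24895) = -6275/((-178)**2 - 24895) = -6275/(31684 - 24895) = -6275/6789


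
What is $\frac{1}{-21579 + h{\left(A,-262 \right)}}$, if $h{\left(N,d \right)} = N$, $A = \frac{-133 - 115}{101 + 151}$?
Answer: $- \frac{63}{1359539} \approx -4.6339 \cdot 10^{-5}$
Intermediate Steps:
$A = - \frac{62}{63}$ ($A = - \frac{248}{252} = \left(-248\right) \frac{1}{252} = - \frac{62}{63} \approx -0.98413$)
$\frac{1}{-21579 + h{\left(A,-262 \right)}} = \frac{1}{-21579 - \frac{62}{63}} = \frac{1}{- \frac{1359539}{63}} = - \frac{63}{1359539}$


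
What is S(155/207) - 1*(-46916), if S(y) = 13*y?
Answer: 9713627/207 ≈ 46926.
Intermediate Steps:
S(155/207) - 1*(-46916) = 13*(155/207) - 1*(-46916) = 13*(155*(1/207)) + 46916 = 13*(155/207) + 46916 = 2015/207 + 46916 = 9713627/207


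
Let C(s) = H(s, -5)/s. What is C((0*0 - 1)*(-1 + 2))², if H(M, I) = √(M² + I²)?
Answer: 26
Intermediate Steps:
H(M, I) = √(I² + M²)
C(s) = √(25 + s²)/s (C(s) = √((-5)² + s²)/s = √(25 + s²)/s)
C((0*0 - 1)*(-1 + 2))² = (√(25 + ((0*0 - 1)*(-1 + 2))²)/(((0*0 - 1)*(-1 + 2))))² = (√(25 + ((0 - 1)*1)²)/(((0 - 1)*1)))² = (√(25 + (-1*1)²)/((-1*1)))² = (√(25 + (-1)²)/(-1))² = (-√(25 + 1))² = (-√26)² = 26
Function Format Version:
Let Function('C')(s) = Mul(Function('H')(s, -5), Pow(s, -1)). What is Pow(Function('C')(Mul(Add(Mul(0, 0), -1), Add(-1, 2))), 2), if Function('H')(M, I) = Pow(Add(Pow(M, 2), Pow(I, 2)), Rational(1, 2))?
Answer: 26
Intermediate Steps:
Function('H')(M, I) = Pow(Add(Pow(I, 2), Pow(M, 2)), Rational(1, 2))
Function('C')(s) = Mul(Pow(s, -1), Pow(Add(25, Pow(s, 2)), Rational(1, 2))) (Function('C')(s) = Mul(Pow(Add(Pow(-5, 2), Pow(s, 2)), Rational(1, 2)), Pow(s, -1)) = Mul(Pow(Add(25, Pow(s, 2)), Rational(1, 2)), Pow(s, -1)) = Mul(Pow(s, -1), Pow(Add(25, Pow(s, 2)), Rational(1, 2))))
Pow(Function('C')(Mul(Add(Mul(0, 0), -1), Add(-1, 2))), 2) = Pow(Mul(Pow(Mul(Add(Mul(0, 0), -1), Add(-1, 2)), -1), Pow(Add(25, Pow(Mul(Add(Mul(0, 0), -1), Add(-1, 2)), 2)), Rational(1, 2))), 2) = Pow(Mul(Pow(Mul(Add(0, -1), 1), -1), Pow(Add(25, Pow(Mul(Add(0, -1), 1), 2)), Rational(1, 2))), 2) = Pow(Mul(Pow(Mul(-1, 1), -1), Pow(Add(25, Pow(Mul(-1, 1), 2)), Rational(1, 2))), 2) = Pow(Mul(Pow(-1, -1), Pow(Add(25, Pow(-1, 2)), Rational(1, 2))), 2) = Pow(Mul(-1, Pow(Add(25, 1), Rational(1, 2))), 2) = Pow(Mul(-1, Pow(26, Rational(1, 2))), 2) = 26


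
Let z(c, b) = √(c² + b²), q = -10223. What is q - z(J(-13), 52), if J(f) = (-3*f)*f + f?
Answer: -10223 - 52*√101 ≈ -10746.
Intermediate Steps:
J(f) = f - 3*f² (J(f) = -3*f² + f = f - 3*f²)
z(c, b) = √(b² + c²)
q - z(J(-13), 52) = -10223 - √(52² + (-13*(1 - 3*(-13)))²) = -10223 - √(2704 + (-13*(1 + 39))²) = -10223 - √(2704 + (-13*40)²) = -10223 - √(2704 + (-520)²) = -10223 - √(2704 + 270400) = -10223 - √273104 = -10223 - 52*√101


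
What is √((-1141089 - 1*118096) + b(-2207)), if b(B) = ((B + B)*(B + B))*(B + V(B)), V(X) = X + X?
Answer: I*√129000824101 ≈ 3.5917e+5*I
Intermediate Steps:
V(X) = 2*X
b(B) = 12*B³ (b(B) = ((B + B)*(B + B))*(B + 2*B) = ((2*B)*(2*B))*(3*B) = (4*B²)*(3*B) = 12*B³)
√((-1141089 - 1*118096) + b(-2207)) = √((-1141089 - 1*118096) + 12*(-2207)³) = √((-1141089 - 118096) + 12*(-10749963743)) = √(-1259185 - 128999564916) = √(-129000824101) = I*√129000824101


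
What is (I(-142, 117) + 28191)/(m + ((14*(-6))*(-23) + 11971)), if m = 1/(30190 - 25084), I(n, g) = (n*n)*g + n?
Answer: 12189232122/70988719 ≈ 171.71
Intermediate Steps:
I(n, g) = n + g*n² (I(n, g) = n²*g + n = g*n² + n = n + g*n²)
m = 1/5106 ≈ 0.00019585
(I(-142, 117) + 28191)/(m + ((14*(-6))*(-23) + 11971)) = (-142*(1 + 117*(-142)) + 28191)/(1/5106 + ((14*(-6))*(-23) + 11971)) = (-142*(1 - 16614) + 28191)/(1/5106 + (-84*(-23) + 11971)) = (-142*(-16613) + 28191)/(1/5106 + (1932 + 11971)) = (2359046 + 28191)/(1/5106 + 13903) = 2387237/(70988719/5106) = 2387237*(5106/70988719) = 12189232122/70988719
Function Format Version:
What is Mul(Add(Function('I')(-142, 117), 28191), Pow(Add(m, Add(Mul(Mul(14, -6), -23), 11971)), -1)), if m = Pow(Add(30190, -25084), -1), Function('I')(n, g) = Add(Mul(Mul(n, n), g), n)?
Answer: Rational(12189232122, 70988719) ≈ 171.71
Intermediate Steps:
Function('I')(n, g) = Add(n, Mul(g, Pow(n, 2))) (Function('I')(n, g) = Add(Mul(Pow(n, 2), g), n) = Add(Mul(g, Pow(n, 2)), n) = Add(n, Mul(g, Pow(n, 2))))
m = Rational(1, 5106) (m = Pow(5106, -1) = Rational(1, 5106) ≈ 0.00019585)
Mul(Add(Function('I')(-142, 117), 28191), Pow(Add(m, Add(Mul(Mul(14, -6), -23), 11971)), -1)) = Mul(Add(Mul(-142, Add(1, Mul(117, -142))), 28191), Pow(Add(Rational(1, 5106), Add(Mul(Mul(14, -6), -23), 11971)), -1)) = Mul(Add(Mul(-142, Add(1, -16614)), 28191), Pow(Add(Rational(1, 5106), Add(Mul(-84, -23), 11971)), -1)) = Mul(Add(Mul(-142, -16613), 28191), Pow(Add(Rational(1, 5106), Add(1932, 11971)), -1)) = Mul(Add(2359046, 28191), Pow(Add(Rational(1, 5106), 13903), -1)) = Mul(2387237, Pow(Rational(70988719, 5106), -1)) = Mul(2387237, Rational(5106, 70988719)) = Rational(12189232122, 70988719)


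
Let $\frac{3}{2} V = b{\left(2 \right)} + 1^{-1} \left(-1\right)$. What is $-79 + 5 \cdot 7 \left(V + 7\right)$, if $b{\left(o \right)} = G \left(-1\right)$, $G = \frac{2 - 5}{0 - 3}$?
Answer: $\frac{358}{3} \approx 119.33$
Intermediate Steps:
$G = 1$ ($G = - \frac{3}{-3} = \left(-3\right) \left(- \frac{1}{3}\right) = 1$)
$b{\left(o \right)} = -1$ ($b{\left(o \right)} = 1 \left(-1\right) = -1$)
$V = - \frac{4}{3}$ ($V = \frac{2 \left(-1 + 1^{-1} \left(-1\right)\right)}{3} = \frac{2 \left(-1 + 1 \left(-1\right)\right)}{3} = \frac{2 \left(-1 - 1\right)}{3} = \frac{2}{3} \left(-2\right) = - \frac{4}{3} \approx -1.3333$)
$-79 + 5 \cdot 7 \left(V + 7\right) = -79 + 5 \cdot 7 \left(- \frac{4}{3} + 7\right) = -79 + 5 \cdot 7 \cdot \frac{17}{3} = -79 + 5 \cdot \frac{119}{3} = -79 + \frac{595}{3} = \frac{358}{3}$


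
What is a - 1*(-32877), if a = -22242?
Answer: 10635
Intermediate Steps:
a - 1*(-32877) = -22242 - 1*(-32877) = -22242 + 32877 = 10635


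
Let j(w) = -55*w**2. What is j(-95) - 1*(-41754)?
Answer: -454621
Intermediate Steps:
j(-95) - 1*(-41754) = -55*(-95)**2 - 1*(-41754) = -55*9025 + 41754 = -496375 + 41754 = -454621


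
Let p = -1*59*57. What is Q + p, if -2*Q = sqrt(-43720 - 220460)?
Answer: -3363 - I*sqrt(66045) ≈ -3363.0 - 256.99*I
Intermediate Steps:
p = -3363 (p = -59*57 = -3363)
Q = -I*sqrt(66045) (Q = -sqrt(-43720 - 220460)/2 = -I*sqrt(66045) ≈ -256.99*I)
Q + p = -I*sqrt(66045) - 3363 = -3363 - I*sqrt(66045)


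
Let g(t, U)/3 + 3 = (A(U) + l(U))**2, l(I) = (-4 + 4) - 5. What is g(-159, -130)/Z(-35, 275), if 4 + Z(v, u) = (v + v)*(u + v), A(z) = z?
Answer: -27333/8402 ≈ -3.2532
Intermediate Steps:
l(I) = -5 (l(I) = 0 - 5 = -5)
g(t, U) = -9 + 3*(-5 + U)**2 (g(t, U) = -9 + 3*(U - 5)**2 = -9 + 3*(-5 + U)**2)
Z(v, u) = -4 + 2*v*(u + v) (Z(v, u) = -4 + (v + v)*(u + v) = -4 + (2*v)*(u + v) = -4 + 2*v*(u + v))
g(-159, -130)/Z(-35, 275) = (-9 + 3*(-5 - 130)**2)/(-4 + 2*(-35)**2 + 2*275*(-35)) = (-9 + 3*(-135)**2)/(-4 + 2*1225 - 19250) = (-9 + 3*18225)/(-4 + 2450 - 19250) = (-9 + 54675)/(-16804) = 54666*(-1/16804) = -27333/8402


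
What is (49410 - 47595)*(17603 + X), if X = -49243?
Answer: -57426600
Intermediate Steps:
(49410 - 47595)*(17603 + X) = (49410 - 47595)*(17603 - 49243) = 1815*(-31640) = -57426600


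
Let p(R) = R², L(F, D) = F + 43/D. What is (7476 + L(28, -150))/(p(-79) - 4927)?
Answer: 1125557/197100 ≈ 5.7106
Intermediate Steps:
(7476 + L(28, -150))/(p(-79) - 4927) = (7476 + (28 + 43/(-150)))/((-79)² - 4927) = (7476 + (28 + 43*(-1/150)))/(6241 - 4927) = (7476 + (28 - 43/150))/1314 = (7476 + 4157/150)*(1/1314) = (1125557/150)*(1/1314) = 1125557/197100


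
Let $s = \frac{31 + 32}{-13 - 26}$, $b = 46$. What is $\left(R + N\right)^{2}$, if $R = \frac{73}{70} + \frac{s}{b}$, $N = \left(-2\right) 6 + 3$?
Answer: $\frac{6995482321}{109516225} \approx 63.876$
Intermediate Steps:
$s = - \frac{21}{13}$ ($s = \frac{63}{-39} = 63 \left(- \frac{1}{39}\right) = - \frac{21}{13} \approx -1.6154$)
$N = -9$ ($N = -12 + 3 = -9$)
$R = \frac{10546}{10465}$ ($R = \frac{73}{70} - \frac{21}{13 \cdot 46} = 73 \cdot \frac{1}{70} - \frac{21}{598} = \frac{73}{70} - \frac{21}{598} = \frac{10546}{10465} \approx 1.0077$)
$\left(R + N\right)^{2} = \left(\frac{10546}{10465} - 9\right)^{2} = \left(- \frac{83639}{10465}\right)^{2} = \frac{6995482321}{109516225}$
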